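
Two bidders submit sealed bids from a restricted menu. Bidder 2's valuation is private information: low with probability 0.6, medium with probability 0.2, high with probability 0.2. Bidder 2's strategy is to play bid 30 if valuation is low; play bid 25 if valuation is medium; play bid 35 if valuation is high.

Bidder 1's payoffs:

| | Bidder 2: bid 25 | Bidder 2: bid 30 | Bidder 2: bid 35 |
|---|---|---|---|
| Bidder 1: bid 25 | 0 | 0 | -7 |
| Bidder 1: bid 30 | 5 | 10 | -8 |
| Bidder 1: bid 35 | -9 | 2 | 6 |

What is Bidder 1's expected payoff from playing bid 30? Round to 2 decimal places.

5.40

E[bid 30] = 0.6·10 + 0.2·5 + 0.2·(-8) = 6 + 1 + (-1.6) = 5.4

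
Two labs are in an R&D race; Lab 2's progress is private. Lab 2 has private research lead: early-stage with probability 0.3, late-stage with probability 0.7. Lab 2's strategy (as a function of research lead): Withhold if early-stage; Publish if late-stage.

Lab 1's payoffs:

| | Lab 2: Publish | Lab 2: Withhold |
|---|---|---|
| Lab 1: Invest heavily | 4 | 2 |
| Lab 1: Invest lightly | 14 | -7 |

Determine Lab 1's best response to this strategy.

Invest lightly

E[Invest heavily] = 0.3·(2) + 0.7·(4) = 3.4
E[Invest lightly] = 0.3·(-7) + 0.7·(14) = 7.7
Best response: Invest lightly (7.7 is the largest).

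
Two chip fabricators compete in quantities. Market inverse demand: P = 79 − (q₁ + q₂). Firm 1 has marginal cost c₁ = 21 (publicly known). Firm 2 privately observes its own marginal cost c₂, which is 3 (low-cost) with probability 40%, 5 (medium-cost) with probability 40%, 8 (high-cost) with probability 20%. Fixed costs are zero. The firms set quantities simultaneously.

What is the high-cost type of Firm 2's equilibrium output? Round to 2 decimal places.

28.53

Firm 2 with cost c maximizes (79 − (q₁+q₂) − c)·q₂, giving q₂(c) = (79 − c − q₁)/2.
E[c₂] = 0.4·3 + 0.4·5 + 0.2·8 = 4.8
Firm 1's FOC against E[q₂] yields q₁ = (79 − 2·21 + E[c₂])/3 = (79 − 42 + 4.8)/3 = 13.9333.
q₂(high-cost) = (79 − 8 − 13.9333)/2 = 28.5333.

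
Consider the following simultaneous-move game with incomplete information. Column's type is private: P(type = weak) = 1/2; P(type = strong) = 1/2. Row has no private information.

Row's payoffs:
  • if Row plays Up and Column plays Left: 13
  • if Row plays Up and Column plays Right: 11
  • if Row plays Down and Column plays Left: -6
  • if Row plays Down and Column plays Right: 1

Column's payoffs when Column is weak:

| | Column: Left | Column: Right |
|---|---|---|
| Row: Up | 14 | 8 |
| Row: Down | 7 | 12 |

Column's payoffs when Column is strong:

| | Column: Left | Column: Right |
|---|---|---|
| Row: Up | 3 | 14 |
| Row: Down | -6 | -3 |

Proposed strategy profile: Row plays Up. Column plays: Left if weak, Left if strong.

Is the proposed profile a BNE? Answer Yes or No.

A profile is a BNE iff every type of every player is best-responding given beliefs about the other side.
Row plays Up: E[Up] = 1/2·(13) + 1/2·(13) = 13; E[Down] = -6. Best-responding. ✓
Column (type weak), facing Up: Left gives 14, Right gives 8. Proposed Left is best. ✓
Column (type strong), facing Up: Left gives 3, Right gives 14. Proposed Left is not best — profitable deviation exists. ✗

No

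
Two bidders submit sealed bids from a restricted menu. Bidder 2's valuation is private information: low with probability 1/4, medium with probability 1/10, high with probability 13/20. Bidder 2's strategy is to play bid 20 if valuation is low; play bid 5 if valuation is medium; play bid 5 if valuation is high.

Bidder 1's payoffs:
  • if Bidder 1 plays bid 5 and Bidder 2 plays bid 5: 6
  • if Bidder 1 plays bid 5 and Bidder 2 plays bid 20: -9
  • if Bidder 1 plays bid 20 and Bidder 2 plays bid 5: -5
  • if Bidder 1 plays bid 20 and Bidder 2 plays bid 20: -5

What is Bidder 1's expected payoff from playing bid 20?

-5

Take the expectation over Bidder 2's valuation, weighting each type's action by its prior probability.
E[bid 20] = 1/4·(-5) + 1/10·(-5) + 13/20·(-5) = (-5/4) + (-1/2) + (-13/4) = -5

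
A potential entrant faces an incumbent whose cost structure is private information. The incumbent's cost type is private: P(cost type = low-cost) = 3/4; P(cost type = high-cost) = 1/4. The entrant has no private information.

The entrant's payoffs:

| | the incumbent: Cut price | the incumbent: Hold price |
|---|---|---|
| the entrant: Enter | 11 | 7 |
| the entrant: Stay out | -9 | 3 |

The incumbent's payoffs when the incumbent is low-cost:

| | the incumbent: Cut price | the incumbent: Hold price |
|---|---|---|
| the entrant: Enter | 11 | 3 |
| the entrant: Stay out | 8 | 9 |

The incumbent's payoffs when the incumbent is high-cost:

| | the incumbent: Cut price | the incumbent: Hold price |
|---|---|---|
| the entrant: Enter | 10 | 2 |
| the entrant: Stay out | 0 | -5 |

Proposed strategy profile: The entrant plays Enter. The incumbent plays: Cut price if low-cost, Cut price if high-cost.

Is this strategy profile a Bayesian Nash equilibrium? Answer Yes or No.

The entrant plays Enter: E[Enter] = 3/4·(11) + 1/4·(11) = 11; E[Stay out] = -9. Best-responding. ✓
The incumbent (cost type low-cost), facing Enter: Cut price gives 11, Hold price gives 3. Proposed Cut price is best. ✓
The incumbent (cost type high-cost), facing Enter: Cut price gives 10, Hold price gives 2. Proposed Cut price is best. ✓

Yes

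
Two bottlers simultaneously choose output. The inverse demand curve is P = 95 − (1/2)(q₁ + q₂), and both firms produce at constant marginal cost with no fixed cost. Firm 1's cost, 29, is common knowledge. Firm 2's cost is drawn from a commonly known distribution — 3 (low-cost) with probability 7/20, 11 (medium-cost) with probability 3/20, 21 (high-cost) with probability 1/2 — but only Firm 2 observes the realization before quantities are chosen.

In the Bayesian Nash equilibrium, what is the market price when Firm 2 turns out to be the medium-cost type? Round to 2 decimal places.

Firm 2 with cost c maximizes (95 − (1/2)(q₁+q₂) − c)·q₂, giving q₂(c) = (95 − c − (1/2)q₁).
E[c₂] = 7/20·3 + 3/20·11 + 1/2·21 = 13.2
Firm 1's FOC against E[q₂] yields q₁ = (95 − 2·29 + E[c₂])/(3/2) = (95 − 58 + 13.2)/(3/2) = 33.4667.
q₂(medium-cost) = 67.2667, so P = 95 − (1/2)·(33.4667 + 67.2667) = 44.6333.

44.63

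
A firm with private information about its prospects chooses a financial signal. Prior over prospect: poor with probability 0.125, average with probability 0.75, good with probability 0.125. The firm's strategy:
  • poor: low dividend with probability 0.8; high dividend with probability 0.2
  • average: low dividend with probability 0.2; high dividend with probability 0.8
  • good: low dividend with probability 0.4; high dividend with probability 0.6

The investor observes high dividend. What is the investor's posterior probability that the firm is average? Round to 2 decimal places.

0.86

P(high dividend) = 0.125·0.2 + 0.75·0.8 + 0.125·0.6 = 0.7
P(average | high dividend) = (0.75·0.8) / 0.7 = 0.6 / 0.7 = 0.857143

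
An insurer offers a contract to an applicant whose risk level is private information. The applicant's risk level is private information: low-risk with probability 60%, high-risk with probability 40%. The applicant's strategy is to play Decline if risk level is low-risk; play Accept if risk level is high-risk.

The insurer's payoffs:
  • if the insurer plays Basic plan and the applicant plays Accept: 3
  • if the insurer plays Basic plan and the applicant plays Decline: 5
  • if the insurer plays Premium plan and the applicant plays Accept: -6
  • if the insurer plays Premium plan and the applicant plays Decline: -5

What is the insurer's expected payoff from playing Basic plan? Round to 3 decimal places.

4.200

E[Basic plan] = 0.6·5 + 0.4·3 = 3 + 1.2 = 4.2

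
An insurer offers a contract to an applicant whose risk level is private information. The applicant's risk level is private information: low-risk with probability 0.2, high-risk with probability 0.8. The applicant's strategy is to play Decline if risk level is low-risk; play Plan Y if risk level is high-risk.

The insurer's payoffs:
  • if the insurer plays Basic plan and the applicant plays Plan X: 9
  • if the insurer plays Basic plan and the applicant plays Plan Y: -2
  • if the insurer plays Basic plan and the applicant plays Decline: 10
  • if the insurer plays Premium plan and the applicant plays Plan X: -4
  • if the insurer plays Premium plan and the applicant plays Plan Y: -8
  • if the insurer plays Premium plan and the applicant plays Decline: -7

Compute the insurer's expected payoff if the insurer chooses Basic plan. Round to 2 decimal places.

Take the expectation over the applicant's risk level, weighting each type's action by its prior probability.
E[Basic plan] = 0.2·10 + 0.8·(-2) = 2 + (-1.6) = 0.4

0.40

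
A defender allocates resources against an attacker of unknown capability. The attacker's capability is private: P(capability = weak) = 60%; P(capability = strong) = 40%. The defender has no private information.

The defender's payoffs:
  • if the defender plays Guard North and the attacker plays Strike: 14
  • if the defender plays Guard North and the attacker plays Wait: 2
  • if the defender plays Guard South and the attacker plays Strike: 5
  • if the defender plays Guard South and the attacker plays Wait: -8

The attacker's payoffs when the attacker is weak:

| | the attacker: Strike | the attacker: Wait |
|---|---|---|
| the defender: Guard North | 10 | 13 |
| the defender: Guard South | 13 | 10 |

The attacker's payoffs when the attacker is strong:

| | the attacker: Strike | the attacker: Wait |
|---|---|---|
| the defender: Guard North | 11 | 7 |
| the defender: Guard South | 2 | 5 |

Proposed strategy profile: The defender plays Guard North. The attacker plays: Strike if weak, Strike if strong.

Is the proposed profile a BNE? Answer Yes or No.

The defender plays Guard North: E[Guard North] = 0.6·(14) + 0.4·(14) = 14; E[Guard South] = 5. Best-responding. ✓
The attacker (capability weak), facing Guard North: Strike gives 10, Wait gives 13. Proposed Strike is not best — profitable deviation exists. ✗
The attacker (capability strong), facing Guard North: Strike gives 11, Wait gives 7. Proposed Strike is best. ✓

No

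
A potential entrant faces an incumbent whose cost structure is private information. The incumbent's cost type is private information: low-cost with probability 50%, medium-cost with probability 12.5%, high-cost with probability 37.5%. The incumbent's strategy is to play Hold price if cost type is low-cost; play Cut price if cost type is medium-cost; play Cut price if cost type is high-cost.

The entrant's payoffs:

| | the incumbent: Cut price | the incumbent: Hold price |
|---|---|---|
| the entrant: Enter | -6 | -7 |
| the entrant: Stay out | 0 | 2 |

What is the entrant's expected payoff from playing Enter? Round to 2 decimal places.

E[Enter] = 0.5·(-7) + 0.125·(-6) + 0.375·(-6) = (-3.5) + (-0.75) + (-2.25) = -6.5

-6.50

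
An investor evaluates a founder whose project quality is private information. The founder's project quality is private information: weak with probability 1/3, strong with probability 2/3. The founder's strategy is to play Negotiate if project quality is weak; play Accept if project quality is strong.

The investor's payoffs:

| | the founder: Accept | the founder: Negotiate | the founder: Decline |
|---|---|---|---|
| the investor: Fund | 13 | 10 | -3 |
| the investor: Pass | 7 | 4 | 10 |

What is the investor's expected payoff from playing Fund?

E[Fund] = 1/3·10 + 2/3·13 = 10/3 + 26/3 = 12

12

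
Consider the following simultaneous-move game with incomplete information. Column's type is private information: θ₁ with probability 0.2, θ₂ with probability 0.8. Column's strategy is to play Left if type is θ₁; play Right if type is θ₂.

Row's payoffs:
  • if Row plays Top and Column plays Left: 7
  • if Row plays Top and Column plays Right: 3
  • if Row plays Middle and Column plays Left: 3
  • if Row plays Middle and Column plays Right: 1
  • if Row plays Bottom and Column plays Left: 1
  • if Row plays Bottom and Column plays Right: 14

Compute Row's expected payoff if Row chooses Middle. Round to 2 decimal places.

1.40

E[Middle] = 0.2·3 + 0.8·1 = 0.6 + 0.8 = 1.4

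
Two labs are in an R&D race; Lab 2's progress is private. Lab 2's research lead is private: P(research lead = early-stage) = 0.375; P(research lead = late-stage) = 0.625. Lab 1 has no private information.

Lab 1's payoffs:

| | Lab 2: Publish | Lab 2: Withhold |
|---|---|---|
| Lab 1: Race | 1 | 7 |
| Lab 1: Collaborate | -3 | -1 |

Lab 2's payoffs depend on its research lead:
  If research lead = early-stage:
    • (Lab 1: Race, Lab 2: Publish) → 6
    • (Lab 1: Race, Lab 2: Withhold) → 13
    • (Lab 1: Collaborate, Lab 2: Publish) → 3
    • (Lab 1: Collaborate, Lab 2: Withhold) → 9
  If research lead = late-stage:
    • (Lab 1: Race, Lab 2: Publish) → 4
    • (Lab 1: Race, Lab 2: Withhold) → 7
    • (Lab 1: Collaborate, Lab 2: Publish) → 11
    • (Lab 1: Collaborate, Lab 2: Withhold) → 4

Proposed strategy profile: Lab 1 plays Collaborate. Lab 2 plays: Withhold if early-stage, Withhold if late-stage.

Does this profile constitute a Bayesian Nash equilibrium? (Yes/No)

Lab 1 plays Collaborate: E[Collaborate] = 0.375·(-1) + 0.625·(-1) = -1; E[Race] = 7. Not best-responding. ✗
Lab 2 (research lead early-stage), facing Collaborate: Publish gives 3, Withhold gives 9. Proposed Withhold is best. ✓
Lab 2 (research lead late-stage), facing Collaborate: Publish gives 11, Withhold gives 4. Proposed Withhold is not best — profitable deviation exists. ✗

No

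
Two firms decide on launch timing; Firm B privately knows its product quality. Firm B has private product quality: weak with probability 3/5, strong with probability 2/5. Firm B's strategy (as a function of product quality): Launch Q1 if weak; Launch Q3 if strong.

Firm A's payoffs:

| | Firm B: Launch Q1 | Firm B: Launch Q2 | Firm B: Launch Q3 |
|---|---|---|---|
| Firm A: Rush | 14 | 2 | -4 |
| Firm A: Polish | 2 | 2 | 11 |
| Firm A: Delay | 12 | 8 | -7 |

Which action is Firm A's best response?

E[Rush] = 3/5·(14) + 2/5·(-4) = 34/5
E[Polish] = 3/5·(2) + 2/5·(11) = 28/5
E[Delay] = 3/5·(12) + 2/5·(-7) = 22/5
Best response: Rush (34/5 is the largest).

Rush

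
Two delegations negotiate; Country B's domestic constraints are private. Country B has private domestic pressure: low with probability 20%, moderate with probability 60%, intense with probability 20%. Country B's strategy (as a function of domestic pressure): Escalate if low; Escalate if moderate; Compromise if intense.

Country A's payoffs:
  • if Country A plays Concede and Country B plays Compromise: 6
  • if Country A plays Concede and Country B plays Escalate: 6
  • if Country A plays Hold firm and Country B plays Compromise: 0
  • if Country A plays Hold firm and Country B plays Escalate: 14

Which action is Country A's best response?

E[Concede] = 0.2·(6) + 0.6·(6) + 0.2·(6) = 6
E[Hold firm] = 0.2·(14) + 0.6·(14) + 0.2·(0) = 11.2
Best response: Hold firm (11.2 is the largest).

Hold firm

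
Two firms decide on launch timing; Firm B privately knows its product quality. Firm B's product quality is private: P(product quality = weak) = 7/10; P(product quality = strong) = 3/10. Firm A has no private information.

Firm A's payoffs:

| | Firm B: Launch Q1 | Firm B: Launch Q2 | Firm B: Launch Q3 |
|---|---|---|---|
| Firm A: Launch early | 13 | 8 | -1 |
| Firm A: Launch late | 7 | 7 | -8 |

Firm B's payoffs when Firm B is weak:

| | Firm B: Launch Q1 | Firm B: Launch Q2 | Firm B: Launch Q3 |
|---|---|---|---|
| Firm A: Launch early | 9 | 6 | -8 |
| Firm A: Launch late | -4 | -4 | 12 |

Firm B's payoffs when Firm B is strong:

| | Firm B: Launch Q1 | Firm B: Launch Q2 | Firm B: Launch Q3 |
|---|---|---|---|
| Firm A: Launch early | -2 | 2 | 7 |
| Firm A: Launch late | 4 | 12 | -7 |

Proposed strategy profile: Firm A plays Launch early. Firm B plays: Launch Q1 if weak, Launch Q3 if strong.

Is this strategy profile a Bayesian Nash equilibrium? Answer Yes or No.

Firm A plays Launch early: E[Launch early] = 7/10·(13) + 3/10·(-1) = 44/5; E[Launch late] = 5/2. Best-responding. ✓
Firm B (product quality weak), facing Launch early: Launch Q1 gives 9, Launch Q2 gives 6, Launch Q3 gives -8. Proposed Launch Q1 is best. ✓
Firm B (product quality strong), facing Launch early: Launch Q1 gives -2, Launch Q2 gives 2, Launch Q3 gives 7. Proposed Launch Q3 is best. ✓

Yes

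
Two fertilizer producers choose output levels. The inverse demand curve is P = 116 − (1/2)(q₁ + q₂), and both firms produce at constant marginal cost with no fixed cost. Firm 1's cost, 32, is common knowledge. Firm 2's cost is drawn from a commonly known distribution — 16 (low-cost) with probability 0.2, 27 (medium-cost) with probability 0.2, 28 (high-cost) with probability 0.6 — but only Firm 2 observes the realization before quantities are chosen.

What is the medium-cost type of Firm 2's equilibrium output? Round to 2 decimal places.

63.20

Type-c best response for Firm 2: q₂(c) = (116 − c) − q₁/2.
Firm 1 maximizes expected profit; its first-order condition is 116 − q₁ − (1/2)E[q₂] − 32 = 0.
Substituting E[q₂] and solving: E[c₂] = 25.4, so q₁ = (116 − 2·32 + 25.4)/(3/2) = 51.6.
q₂(medium-cost) = (116 − 27 − (1/2)·51.6) = 63.2.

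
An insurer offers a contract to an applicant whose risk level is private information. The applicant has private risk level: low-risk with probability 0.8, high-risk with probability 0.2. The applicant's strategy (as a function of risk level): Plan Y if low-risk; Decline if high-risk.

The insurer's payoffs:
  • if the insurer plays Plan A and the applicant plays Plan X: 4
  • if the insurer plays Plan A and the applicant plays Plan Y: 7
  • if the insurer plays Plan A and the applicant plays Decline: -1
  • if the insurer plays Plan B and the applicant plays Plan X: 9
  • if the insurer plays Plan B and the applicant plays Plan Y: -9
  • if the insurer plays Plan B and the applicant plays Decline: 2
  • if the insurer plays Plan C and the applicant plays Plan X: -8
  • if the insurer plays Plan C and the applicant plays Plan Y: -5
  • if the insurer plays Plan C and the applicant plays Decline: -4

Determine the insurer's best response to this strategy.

Compute the insurer's expected payoff for each action, taking the expectation over the applicant's type.
E[Plan A] = 0.8·(7) + 0.2·(-1) = 5.4
E[Plan B] = 0.8·(-9) + 0.2·(2) = -6.8
E[Plan C] = 0.8·(-5) + 0.2·(-4) = -4.8
Best response: Plan A (5.4 is the largest).

Plan A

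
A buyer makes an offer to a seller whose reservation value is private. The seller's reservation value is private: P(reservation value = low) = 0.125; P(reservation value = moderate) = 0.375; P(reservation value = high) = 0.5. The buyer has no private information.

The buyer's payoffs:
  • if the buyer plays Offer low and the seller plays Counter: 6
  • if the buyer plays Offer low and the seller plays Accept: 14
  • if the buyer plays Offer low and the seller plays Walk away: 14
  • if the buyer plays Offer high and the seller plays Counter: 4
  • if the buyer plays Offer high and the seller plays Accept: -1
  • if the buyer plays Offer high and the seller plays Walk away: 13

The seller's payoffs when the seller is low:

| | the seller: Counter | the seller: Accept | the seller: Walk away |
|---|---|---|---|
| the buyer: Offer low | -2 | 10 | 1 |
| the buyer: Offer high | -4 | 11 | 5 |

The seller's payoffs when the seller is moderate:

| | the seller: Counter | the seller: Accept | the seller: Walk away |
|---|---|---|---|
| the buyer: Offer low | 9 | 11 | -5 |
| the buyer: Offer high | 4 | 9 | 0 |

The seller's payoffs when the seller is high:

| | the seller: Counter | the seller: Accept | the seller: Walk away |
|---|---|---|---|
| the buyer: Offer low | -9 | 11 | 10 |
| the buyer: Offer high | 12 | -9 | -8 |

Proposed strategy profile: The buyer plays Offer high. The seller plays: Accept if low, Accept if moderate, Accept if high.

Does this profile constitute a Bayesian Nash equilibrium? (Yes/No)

No

A profile is a BNE iff every type of every player is best-responding given beliefs about the other side.
The buyer plays Offer high: E[Offer high] = 0.125·(-1) + 0.375·(-1) + 0.5·(-1) = -1; E[Offer low] = 14. Not best-responding. ✗
The seller (reservation value low), facing Offer high: Counter gives -4, Accept gives 11, Walk away gives 5. Proposed Accept is best. ✓
The seller (reservation value moderate), facing Offer high: Counter gives 4, Accept gives 9, Walk away gives 0. Proposed Accept is best. ✓
The seller (reservation value high), facing Offer high: Counter gives 12, Accept gives -9, Walk away gives -8. Proposed Accept is not best — profitable deviation exists. ✗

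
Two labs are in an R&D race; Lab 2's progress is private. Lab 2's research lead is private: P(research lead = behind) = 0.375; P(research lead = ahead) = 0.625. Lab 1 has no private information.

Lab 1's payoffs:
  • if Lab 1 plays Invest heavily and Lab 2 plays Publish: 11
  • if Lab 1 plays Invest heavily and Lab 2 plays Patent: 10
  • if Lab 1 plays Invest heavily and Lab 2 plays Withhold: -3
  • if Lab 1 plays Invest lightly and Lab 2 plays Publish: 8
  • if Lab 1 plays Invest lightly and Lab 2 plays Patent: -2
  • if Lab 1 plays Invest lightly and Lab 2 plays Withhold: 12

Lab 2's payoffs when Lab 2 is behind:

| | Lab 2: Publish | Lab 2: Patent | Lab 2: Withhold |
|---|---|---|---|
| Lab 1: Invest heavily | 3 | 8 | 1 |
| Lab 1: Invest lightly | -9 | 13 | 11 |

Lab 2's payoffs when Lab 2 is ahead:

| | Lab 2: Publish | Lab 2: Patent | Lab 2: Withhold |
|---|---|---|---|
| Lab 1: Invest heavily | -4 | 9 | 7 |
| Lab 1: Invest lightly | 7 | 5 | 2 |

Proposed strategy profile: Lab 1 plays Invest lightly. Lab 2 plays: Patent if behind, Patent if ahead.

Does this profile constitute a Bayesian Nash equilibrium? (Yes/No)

No

Lab 1 plays Invest lightly: E[Invest lightly] = 0.375·(-2) + 0.625·(-2) = -2; E[Invest heavily] = 10. Not best-responding. ✗
Lab 2 (research lead behind), facing Invest lightly: Publish gives -9, Patent gives 13, Withhold gives 11. Proposed Patent is best. ✓
Lab 2 (research lead ahead), facing Invest lightly: Publish gives 7, Patent gives 5, Withhold gives 2. Proposed Patent is not best — profitable deviation exists. ✗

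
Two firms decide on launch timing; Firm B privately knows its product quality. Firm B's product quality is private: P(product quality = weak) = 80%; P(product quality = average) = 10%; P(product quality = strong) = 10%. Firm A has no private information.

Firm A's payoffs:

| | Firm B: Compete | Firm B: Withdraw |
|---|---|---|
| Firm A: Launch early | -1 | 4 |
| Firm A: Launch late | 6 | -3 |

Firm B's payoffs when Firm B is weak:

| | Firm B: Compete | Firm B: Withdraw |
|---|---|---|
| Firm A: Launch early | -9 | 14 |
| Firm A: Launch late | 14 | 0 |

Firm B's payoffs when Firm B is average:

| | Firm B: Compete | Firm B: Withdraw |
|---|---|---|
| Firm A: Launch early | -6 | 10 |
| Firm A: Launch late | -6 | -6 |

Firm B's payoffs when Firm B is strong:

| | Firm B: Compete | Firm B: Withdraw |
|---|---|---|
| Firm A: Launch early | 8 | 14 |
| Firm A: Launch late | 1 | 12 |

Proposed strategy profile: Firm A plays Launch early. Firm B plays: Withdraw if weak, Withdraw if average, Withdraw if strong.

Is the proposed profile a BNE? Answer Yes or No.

A profile is a BNE iff every type of every player is best-responding given beliefs about the other side.
Firm A plays Launch early: E[Launch early] = 0.8·(4) + 0.1·(4) + 0.1·(4) = 4; E[Launch late] = -3. Best-responding. ✓
Firm B (product quality weak), facing Launch early: Compete gives -9, Withdraw gives 14. Proposed Withdraw is best. ✓
Firm B (product quality average), facing Launch early: Compete gives -6, Withdraw gives 10. Proposed Withdraw is best. ✓
Firm B (product quality strong), facing Launch early: Compete gives 8, Withdraw gives 14. Proposed Withdraw is best. ✓

Yes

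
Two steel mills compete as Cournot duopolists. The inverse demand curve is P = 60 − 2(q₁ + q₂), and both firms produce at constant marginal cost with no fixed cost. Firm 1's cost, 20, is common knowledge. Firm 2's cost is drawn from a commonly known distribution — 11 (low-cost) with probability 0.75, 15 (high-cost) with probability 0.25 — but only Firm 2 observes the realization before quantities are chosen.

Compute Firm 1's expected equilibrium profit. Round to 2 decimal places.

Firm 2 with cost c maximizes (60 − 2(q₁+q₂) − c)·q₂, giving q₂(c) = (60 − c − 2q₁)/4.
E[c₂] = 0.75·11 + 0.25·15 = 12
Firm 1's FOC against E[q₂] yields q₁ = (60 − 2·20 + E[c₂])/6 = (60 − 40 + 12)/6 = 5.33333.
E[P] = 60 − 2·(q₁ + E[q₂]) = 30.6667; Firm 1's expected profit = (E[P] − 20)·q₁ = (30.6667 − 20)·5.33333 = 56.8889.

56.89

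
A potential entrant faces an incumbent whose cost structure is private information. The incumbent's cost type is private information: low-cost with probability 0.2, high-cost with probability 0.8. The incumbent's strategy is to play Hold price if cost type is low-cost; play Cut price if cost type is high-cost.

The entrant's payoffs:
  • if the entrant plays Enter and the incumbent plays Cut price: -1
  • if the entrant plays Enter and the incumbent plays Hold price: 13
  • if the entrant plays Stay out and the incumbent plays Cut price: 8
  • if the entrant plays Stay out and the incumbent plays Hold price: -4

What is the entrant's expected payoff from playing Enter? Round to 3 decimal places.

1.800

E[Enter] = 0.2·13 + 0.8·(-1) = 2.6 + (-0.8) = 1.8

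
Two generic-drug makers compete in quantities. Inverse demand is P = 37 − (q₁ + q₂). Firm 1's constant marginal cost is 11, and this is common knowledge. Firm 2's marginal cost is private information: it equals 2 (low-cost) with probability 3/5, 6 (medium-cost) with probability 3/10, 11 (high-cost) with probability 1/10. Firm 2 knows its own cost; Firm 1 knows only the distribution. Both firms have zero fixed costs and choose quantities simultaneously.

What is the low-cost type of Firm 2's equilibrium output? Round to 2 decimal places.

14.32

Firm 2 with cost c maximizes (37 − (q₁+q₂) − c)·q₂, giving q₂(c) = (37 − c − q₁)/2.
E[c₂] = 3/5·2 + 3/10·6 + 1/10·11 = 4.1
Firm 1's FOC against E[q₂] yields q₁ = (37 − 2·11 + E[c₂])/3 = (37 − 22 + 4.1)/3 = 6.36667.
q₂(low-cost) = (37 − 2 − 6.36667)/2 = 14.3167.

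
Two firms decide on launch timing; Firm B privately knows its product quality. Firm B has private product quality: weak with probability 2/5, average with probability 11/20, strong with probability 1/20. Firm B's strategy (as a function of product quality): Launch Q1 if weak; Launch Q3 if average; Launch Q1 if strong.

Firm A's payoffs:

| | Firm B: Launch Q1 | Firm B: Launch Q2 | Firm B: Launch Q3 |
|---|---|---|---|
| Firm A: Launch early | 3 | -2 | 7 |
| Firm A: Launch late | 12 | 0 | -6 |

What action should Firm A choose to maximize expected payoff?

Launch early

E[Launch early] = 2/5·(3) + 11/20·(7) + 1/20·(3) = 26/5
E[Launch late] = 2/5·(12) + 11/20·(-6) + 1/20·(12) = 21/10
Best response: Launch early (26/5 is the largest).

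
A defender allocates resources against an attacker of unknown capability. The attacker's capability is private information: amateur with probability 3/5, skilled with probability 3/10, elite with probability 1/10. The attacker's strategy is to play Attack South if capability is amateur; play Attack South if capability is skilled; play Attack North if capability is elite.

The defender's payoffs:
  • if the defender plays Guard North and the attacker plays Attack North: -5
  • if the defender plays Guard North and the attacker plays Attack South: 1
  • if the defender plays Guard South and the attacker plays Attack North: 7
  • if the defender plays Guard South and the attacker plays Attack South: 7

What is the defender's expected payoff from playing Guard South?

Take the expectation over the attacker's capability, weighting each type's action by its prior probability.
E[Guard South] = 3/5·7 + 3/10·7 + 1/10·7 = 21/5 + 21/10 + 7/10 = 7

7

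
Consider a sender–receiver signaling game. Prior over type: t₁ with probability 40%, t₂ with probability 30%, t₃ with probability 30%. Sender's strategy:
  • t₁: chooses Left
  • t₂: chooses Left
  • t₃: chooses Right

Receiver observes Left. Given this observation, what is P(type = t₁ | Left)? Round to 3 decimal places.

0.571

Apply Bayes' rule using the sender's strategy as the likelihood.
P(Left) = 0.4·1 + 0.3·1 + 0.3·0 = 0.7
P(t₁ | Left) = (0.4·1) / 0.7 = 0.4 / 0.7 = 0.571429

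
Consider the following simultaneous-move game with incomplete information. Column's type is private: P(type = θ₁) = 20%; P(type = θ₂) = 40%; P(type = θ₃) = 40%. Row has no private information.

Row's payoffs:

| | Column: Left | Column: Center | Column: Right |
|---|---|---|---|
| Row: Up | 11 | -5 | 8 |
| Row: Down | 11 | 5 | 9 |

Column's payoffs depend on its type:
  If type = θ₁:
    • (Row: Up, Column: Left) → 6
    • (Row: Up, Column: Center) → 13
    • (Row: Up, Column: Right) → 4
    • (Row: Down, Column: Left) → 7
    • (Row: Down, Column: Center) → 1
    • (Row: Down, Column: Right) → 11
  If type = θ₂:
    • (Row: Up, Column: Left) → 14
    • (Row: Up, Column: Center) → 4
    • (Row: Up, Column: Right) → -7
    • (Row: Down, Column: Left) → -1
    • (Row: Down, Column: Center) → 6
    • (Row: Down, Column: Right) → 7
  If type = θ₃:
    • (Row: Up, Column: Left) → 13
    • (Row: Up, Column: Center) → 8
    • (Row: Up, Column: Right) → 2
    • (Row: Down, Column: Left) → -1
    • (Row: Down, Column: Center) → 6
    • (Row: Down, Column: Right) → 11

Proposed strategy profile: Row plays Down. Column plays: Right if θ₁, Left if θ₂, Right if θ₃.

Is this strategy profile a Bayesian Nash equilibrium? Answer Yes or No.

Row plays Down: E[Down] = 0.2·(9) + 0.4·(11) + 0.4·(9) = 9.8; E[Up] = 9.2. Best-responding. ✓
Column (type θ₁), facing Down: Left gives 7, Center gives 1, Right gives 11. Proposed Right is best. ✓
Column (type θ₂), facing Down: Left gives -1, Center gives 6, Right gives 7. Proposed Left is not best — profitable deviation exists. ✗
Column (type θ₃), facing Down: Left gives -1, Center gives 6, Right gives 11. Proposed Right is best. ✓

No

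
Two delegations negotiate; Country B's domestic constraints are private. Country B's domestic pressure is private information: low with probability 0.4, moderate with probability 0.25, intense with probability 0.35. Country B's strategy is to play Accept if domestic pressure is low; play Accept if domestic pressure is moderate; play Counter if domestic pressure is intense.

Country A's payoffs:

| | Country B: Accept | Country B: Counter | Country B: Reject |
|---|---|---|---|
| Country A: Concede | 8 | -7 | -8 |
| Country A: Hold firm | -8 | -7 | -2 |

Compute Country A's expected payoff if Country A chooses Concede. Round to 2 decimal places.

E[Concede] = 0.4·8 + 0.25·8 + 0.35·(-7) = 3.2 + 2 + (-2.45) = 2.75

2.75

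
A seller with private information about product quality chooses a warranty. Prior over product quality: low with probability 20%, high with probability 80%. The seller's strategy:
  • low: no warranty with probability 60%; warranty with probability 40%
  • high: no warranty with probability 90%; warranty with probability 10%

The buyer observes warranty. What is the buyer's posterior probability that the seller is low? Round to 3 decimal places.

Apply Bayes' rule using the sender's strategy as the likelihood.
P(warranty) = 0.2·0.4 + 0.8·0.1 = 0.16
P(low | warranty) = (0.2·0.4) / 0.16 = 0.08 / 0.16 = 0.5

0.500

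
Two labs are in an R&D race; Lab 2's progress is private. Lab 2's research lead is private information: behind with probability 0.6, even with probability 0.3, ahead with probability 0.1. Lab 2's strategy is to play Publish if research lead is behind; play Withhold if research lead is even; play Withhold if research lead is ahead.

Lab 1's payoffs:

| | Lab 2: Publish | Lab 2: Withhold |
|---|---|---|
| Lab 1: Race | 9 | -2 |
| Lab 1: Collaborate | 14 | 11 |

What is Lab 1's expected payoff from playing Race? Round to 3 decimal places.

E[Race] = 0.6·9 + 0.3·(-2) + 0.1·(-2) = 5.4 + (-0.6) + (-0.2) = 4.6

4.600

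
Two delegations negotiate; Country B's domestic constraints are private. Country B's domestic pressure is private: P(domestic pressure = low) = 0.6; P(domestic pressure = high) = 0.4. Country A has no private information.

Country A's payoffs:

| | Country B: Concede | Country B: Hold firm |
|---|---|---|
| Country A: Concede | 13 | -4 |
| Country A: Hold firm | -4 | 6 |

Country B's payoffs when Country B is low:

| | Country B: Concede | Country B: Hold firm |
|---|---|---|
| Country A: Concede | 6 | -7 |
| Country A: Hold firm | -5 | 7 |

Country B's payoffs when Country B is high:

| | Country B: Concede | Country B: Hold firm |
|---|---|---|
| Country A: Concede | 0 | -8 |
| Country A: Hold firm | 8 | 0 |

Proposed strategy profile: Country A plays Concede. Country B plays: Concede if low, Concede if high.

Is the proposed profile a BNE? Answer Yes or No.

Country A plays Concede: E[Concede] = 0.6·(13) + 0.4·(13) = 13; E[Hold firm] = -4. Best-responding. ✓
Country B (domestic pressure low), facing Concede: Concede gives 6, Hold firm gives -7. Proposed Concede is best. ✓
Country B (domestic pressure high), facing Concede: Concede gives 0, Hold firm gives -8. Proposed Concede is best. ✓

Yes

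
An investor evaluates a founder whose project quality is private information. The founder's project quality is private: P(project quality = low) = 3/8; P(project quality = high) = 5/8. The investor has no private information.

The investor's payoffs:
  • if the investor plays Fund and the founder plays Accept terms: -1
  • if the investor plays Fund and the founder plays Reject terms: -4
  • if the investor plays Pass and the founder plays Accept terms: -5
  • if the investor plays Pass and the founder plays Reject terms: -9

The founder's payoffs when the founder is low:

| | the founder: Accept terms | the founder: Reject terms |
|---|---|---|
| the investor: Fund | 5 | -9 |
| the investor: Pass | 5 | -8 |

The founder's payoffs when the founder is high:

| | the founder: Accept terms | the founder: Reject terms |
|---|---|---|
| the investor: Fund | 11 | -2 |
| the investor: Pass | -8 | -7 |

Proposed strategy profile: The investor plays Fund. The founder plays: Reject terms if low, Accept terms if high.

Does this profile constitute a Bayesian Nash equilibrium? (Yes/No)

No

The investor plays Fund: E[Fund] = 3/8·(-4) + 5/8·(-1) = -17/8; E[Pass] = -13/2. Best-responding. ✓
The founder (project quality low), facing Fund: Accept terms gives 5, Reject terms gives -9. Proposed Reject terms is not best — profitable deviation exists. ✗
The founder (project quality high), facing Fund: Accept terms gives 11, Reject terms gives -2. Proposed Accept terms is best. ✓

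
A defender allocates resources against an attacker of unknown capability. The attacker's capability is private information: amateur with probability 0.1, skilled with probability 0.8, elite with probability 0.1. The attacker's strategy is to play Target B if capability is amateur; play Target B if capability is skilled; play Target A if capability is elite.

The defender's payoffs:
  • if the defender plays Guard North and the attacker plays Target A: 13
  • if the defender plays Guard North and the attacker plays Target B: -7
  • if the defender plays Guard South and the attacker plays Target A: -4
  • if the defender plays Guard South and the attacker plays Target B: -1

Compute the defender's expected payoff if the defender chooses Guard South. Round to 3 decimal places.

E[Guard South] = 0.1·(-1) + 0.8·(-1) + 0.1·(-4) = (-0.1) + (-0.8) + (-0.4) = -1.3

-1.300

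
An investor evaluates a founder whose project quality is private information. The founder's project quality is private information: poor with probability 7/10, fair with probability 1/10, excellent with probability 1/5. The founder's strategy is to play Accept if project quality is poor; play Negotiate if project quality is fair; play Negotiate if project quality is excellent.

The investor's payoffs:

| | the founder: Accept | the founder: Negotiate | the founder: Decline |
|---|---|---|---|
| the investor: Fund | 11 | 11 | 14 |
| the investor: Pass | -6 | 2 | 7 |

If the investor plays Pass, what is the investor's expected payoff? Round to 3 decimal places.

Take the expectation over the founder's project quality, weighting each type's action by its prior probability.
E[Pass] = 7/10·(-6) + 1/10·2 + 1/5·2 = (-21/5) + 1/5 + 2/5 = -18/5

-3.600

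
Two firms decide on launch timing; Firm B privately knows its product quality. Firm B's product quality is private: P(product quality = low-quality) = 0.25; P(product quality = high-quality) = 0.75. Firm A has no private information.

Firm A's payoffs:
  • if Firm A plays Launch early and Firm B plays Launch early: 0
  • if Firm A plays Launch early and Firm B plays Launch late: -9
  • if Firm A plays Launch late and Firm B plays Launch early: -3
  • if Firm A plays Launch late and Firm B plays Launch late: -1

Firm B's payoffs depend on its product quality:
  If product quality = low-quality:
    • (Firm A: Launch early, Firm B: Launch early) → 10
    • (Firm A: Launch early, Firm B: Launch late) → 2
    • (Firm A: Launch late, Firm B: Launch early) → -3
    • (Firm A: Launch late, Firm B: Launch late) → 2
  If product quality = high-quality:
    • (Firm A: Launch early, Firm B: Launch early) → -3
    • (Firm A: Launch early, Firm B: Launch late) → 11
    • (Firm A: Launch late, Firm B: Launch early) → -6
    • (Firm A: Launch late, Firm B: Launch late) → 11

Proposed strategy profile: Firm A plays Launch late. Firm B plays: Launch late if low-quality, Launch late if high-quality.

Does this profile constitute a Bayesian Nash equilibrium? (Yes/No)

Firm A plays Launch late: E[Launch late] = 0.25·(-1) + 0.75·(-1) = -1; E[Launch early] = -9. Best-responding. ✓
Firm B (product quality low-quality), facing Launch late: Launch early gives -3, Launch late gives 2. Proposed Launch late is best. ✓
Firm B (product quality high-quality), facing Launch late: Launch early gives -6, Launch late gives 11. Proposed Launch late is best. ✓

Yes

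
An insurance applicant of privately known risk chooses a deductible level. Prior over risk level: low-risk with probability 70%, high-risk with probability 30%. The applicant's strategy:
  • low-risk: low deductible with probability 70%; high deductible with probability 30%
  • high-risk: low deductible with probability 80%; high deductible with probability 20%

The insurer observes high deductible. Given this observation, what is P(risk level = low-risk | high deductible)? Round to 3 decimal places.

0.778

P(high deductible) = 0.7·0.3 + 0.3·0.2 = 0.27
P(low-risk | high deductible) = (0.7·0.3) / 0.27 = 0.21 / 0.27 = 0.777778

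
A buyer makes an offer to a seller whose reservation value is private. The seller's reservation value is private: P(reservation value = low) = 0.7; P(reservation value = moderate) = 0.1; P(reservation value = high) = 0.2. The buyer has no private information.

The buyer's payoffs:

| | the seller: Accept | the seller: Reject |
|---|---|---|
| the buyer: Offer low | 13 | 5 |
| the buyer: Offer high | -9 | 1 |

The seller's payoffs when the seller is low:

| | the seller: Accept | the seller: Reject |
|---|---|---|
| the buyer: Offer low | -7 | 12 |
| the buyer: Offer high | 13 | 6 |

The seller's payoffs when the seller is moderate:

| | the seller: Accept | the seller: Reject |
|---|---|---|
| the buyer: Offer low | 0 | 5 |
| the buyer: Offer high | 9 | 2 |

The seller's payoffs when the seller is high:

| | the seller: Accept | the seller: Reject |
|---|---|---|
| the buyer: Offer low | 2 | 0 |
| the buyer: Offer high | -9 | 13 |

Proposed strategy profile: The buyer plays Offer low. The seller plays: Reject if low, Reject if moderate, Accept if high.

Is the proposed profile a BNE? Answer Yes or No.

Yes

A profile is a BNE iff every type of every player is best-responding given beliefs about the other side.
The buyer plays Offer low: E[Offer low] = 0.7·(5) + 0.1·(5) + 0.2·(13) = 6.6; E[Offer high] = -1. Best-responding. ✓
The seller (reservation value low), facing Offer low: Accept gives -7, Reject gives 12. Proposed Reject is best. ✓
The seller (reservation value moderate), facing Offer low: Accept gives 0, Reject gives 5. Proposed Reject is best. ✓
The seller (reservation value high), facing Offer low: Accept gives 2, Reject gives 0. Proposed Accept is best. ✓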